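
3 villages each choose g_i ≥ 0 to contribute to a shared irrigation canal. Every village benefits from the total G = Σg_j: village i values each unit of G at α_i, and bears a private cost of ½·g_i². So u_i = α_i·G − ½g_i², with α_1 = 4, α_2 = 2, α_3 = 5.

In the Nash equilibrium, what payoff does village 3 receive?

Village i's FOC: ∂u_i/∂g_i = α_i − g_i = 0, so g_i* = α_i.
NE contributions = (4, 2, 5); G = 11.
u_3 = α_3·G − ½·(g_3)² = 5·11 − ½·5² = 42.5.

42.5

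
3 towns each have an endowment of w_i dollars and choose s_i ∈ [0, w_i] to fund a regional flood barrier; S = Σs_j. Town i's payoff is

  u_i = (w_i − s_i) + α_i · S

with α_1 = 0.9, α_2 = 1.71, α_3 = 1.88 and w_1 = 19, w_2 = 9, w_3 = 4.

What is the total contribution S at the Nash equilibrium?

13

∂u_i/∂s_i = α_i − 1, so town i contributes w_i if α_i > 1, else 0.
α_i > 1 for i ∈ {2, 3}; NE contributions (0, 9, 4), S = 13.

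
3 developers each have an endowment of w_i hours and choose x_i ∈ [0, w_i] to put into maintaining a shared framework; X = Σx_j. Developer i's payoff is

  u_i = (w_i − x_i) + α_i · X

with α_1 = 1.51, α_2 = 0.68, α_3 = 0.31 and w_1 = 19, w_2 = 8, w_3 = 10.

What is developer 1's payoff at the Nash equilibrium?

28.69

∂u_i/∂x_i = α_i − 1, so developer i contributes w_i if α_i > 1, else 0.
α_i > 1 for i ∈ {1}; NE contributions (19, 0, 0), X = 19.
u_1 = (19 − 19) + 1.51·19 = 28.69.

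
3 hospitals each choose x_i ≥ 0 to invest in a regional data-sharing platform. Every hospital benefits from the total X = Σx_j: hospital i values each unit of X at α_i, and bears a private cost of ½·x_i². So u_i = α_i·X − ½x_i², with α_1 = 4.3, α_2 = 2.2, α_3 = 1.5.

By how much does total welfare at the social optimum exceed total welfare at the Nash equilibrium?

44.79

Hospital i's FOC: ∂u_i/∂x_i = α_i − x_i = 0, so x_i* = α_i.
NE contributions = (4.3, 2.2, 1.5); X = 8.
W^NE = (Σα)·X − ½Σα_i² = 8² − ½·25.58 = 51.21.
Planner sets x_i = Σα_j = 8 for every i, so X^SO = 3·8 = 24.
W^SO = (Σα)·X^SO − ½·3·(Σα)² = (3/2)·8² = 96.
Deadweight loss = W^SO − W^NE = 44.79.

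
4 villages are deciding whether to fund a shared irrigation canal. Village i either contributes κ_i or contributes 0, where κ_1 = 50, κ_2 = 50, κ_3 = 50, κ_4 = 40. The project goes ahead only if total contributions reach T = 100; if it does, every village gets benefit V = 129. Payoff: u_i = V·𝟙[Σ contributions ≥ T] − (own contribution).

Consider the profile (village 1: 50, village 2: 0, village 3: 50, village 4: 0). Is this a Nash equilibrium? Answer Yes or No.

Total = 100 ≥ 100: provided.
Village 1 (pledges 50, payoff 79): dropping to 0 → total 50, payoff 0. No gain.
Village 2 (pledges 0, payoff 129): pledging 50 → total 150, payoff 79. No gain.
Village 3 (pledges 50, payoff 79): dropping to 0 → total 50, payoff 0. No gain.
Village 4 (pledges 0, payoff 129): pledging 40 → total 140, payoff 89. No gain.

Yes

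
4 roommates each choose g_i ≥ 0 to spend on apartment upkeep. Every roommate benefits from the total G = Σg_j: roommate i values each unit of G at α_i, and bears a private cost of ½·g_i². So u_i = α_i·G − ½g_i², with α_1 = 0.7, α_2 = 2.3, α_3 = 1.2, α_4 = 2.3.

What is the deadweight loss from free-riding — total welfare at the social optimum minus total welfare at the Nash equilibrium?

Roommate i's FOC: ∂u_i/∂g_i = α_i − g_i = 0, so g_i* = α_i.
NE contributions = (0.7, 2.3, 1.2, 2.3); G = 6.5.
W^NE = (Σα)·G − ½Σα_i² = 6.5² − ½·12.51 = 35.995.
Planner sets g_i = Σα_j = 6.5 for every i, so G^SO = 4·6.5 = 26.
W^SO = (Σα)·G^SO − ½·4·(Σα)² = (4/2)·6.5² = 84.5.
Deadweight loss = W^SO − W^NE = 48.505.

48.505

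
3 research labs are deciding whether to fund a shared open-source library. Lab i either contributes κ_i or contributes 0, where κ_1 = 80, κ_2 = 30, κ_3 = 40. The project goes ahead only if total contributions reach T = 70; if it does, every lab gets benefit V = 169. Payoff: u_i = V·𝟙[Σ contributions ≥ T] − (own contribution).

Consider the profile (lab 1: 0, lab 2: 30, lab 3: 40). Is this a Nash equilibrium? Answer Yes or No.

Total = 70 ≥ 70: provided.
Lab 1 (pledges 0, payoff 169): pledging 80 → total 150, payoff 89. No gain.
Lab 2 (pledges 30, payoff 139): dropping to 0 → total 40, payoff 0. No gain.
Lab 3 (pledges 40, payoff 129): dropping to 0 → total 30, payoff 0. No gain.

Yes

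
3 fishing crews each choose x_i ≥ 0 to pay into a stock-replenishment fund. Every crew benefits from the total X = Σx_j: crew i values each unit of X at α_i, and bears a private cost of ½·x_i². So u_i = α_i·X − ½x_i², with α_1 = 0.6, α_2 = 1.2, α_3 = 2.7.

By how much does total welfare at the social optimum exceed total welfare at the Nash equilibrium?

14.67

Crew i's FOC: ∂u_i/∂x_i = α_i − x_i = 0, so x_i* = α_i.
NE contributions = (0.6, 1.2, 2.7); X = 4.5.
W^NE = (Σα)·X − ½Σα_i² = 4.5² − ½·9.09 = 15.705.
Planner sets x_i = Σα_j = 4.5 for every i, so X^SO = 3·4.5 = 13.5.
W^SO = (Σα)·X^SO − ½·3·(Σα)² = (3/2)·4.5² = 30.375.
Deadweight loss = W^SO − W^NE = 14.67.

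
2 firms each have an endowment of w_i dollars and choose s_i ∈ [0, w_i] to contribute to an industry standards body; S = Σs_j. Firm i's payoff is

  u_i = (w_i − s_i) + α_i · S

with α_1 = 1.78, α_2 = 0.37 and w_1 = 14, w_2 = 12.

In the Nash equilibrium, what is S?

14

∂u_i/∂s_i = α_i − 1, so firm i contributes w_i if α_i > 1, else 0.
α_i > 1 for i ∈ {1}; NE contributions (14, 0), S = 14.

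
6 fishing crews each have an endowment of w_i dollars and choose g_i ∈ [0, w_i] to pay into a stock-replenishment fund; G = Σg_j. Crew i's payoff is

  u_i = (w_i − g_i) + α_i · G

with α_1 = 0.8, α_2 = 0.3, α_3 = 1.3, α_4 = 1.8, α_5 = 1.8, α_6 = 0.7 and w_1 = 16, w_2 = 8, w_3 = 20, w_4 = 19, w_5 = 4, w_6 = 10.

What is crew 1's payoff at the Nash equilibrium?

∂u_i/∂g_i = α_i − 1, so crew i contributes w_i if α_i > 1, else 0.
α_i > 1 for i ∈ {3, 4, 5}; NE contributions (0, 0, 20, 19, 4, 0), G = 43.
u_1 = (16 − 0) + 0.8·43 = 50.4.

50.4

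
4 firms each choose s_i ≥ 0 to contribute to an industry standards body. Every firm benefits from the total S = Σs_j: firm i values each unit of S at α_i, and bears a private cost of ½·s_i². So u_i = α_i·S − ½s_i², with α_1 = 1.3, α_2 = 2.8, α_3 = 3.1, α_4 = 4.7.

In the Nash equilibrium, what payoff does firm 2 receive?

Firm i's FOC: ∂u_i/∂s_i = α_i − s_i = 0, so s_i* = α_i.
NE contributions = (1.3, 2.8, 3.1, 4.7); S = 11.9.
u_2 = α_2·S − ½·(s_2)² = 2.8·11.9 − ½·2.8² = 29.4.

29.4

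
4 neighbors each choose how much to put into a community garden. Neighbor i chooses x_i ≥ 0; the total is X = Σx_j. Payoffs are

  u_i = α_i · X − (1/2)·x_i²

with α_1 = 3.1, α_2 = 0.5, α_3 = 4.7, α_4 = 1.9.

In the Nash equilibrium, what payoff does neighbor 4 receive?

Neighbor i's FOC: ∂u_i/∂x_i = α_i − x_i = 0, so x_i* = α_i.
NE contributions = (3.1, 0.5, 4.7, 1.9); X = 10.2.
u_4 = α_4·X − ½·(x_4)² = 1.9·10.2 − ½·1.9² = 17.575.

17.575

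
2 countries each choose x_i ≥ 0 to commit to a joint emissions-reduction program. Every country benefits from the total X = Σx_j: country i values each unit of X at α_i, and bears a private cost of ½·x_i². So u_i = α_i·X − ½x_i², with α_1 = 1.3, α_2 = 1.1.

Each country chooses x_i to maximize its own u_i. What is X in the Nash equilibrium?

Country i's FOC: ∂u_i/∂x_i = α_i − x_i = 0, so x_i* = α_i.
NE contributions = (1.3, 1.1); X = 2.4.

2.4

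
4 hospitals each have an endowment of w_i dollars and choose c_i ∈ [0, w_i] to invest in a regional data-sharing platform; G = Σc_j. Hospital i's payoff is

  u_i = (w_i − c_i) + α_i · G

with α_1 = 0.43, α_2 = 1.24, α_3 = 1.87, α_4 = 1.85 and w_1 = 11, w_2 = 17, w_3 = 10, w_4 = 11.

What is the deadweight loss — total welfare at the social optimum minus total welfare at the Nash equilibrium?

48.29

∂u_i/∂c_i = α_i − 1, so hospital i contributes w_i if α_i > 1, else 0.
α_i > 1 for i ∈ {2, 3, 4}; NE contributions (0, 17, 10, 11), G = 38.
W^NE = Σw_i − G^NE + (Σα_i)·G^NE = 49 + 4.39·38 = 215.82.
Planner: ∂(Σu_j)/∂c_i = Σα_j − 1 = 4.39 > 0, so everyone contributes w_i; G^SO = 49, W^SO = 49 + 4.39·49 = 264.11.
Deadweight loss = 48.29.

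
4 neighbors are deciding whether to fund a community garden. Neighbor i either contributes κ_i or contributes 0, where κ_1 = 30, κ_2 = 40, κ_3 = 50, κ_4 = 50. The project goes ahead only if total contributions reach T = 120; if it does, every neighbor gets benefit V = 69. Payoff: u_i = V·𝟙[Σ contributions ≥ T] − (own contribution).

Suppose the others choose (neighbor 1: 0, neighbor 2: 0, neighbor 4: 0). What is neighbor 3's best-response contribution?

0

Others' total = 0. Even contributing 50 gives 50 < 120: no benefit either way.
Best response: 0.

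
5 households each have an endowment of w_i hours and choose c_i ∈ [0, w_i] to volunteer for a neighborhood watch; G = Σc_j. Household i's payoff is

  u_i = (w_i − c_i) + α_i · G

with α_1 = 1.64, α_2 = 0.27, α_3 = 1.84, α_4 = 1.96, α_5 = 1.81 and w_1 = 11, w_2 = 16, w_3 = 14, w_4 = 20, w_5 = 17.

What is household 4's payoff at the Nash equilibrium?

121.52

∂u_i/∂c_i = α_i − 1, so household i contributes w_i if α_i > 1, else 0.
α_i > 1 for i ∈ {1, 3, 4, 5}; NE contributions (11, 0, 14, 20, 17), G = 62.
u_4 = (20 − 20) + 1.96·62 = 121.52.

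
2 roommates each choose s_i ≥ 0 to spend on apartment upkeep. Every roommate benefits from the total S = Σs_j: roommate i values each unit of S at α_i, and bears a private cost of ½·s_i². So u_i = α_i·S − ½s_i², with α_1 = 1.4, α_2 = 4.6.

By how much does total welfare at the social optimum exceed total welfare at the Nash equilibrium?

Roommate i's FOC: ∂u_i/∂s_i = α_i − s_i = 0, so s_i* = α_i.
NE contributions = (1.4, 4.6); S = 6.
W^NE = (Σα)·S − ½Σα_i² = 6² − ½·23.12 = 24.44.
Planner sets s_i = Σα_j = 6 for every i, so S^SO = 2·6 = 12.
W^SO = (Σα)·S^SO − ½·2·(Σα)² = (2/2)·6² = 36.
Deadweight loss = W^SO − W^NE = 11.56.

11.56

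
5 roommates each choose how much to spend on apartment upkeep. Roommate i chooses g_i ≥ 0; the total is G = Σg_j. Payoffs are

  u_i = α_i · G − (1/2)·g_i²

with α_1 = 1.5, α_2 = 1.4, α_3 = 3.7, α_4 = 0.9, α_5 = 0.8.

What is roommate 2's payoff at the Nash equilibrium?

10.64

Roommate i's FOC: ∂u_i/∂g_i = α_i − g_i = 0, so g_i* = α_i.
NE contributions = (1.5, 1.4, 3.7, 0.9, 0.8); G = 8.3.
u_2 = α_2·G − ½·(g_2)² = 1.4·8.3 − ½·1.4² = 10.64.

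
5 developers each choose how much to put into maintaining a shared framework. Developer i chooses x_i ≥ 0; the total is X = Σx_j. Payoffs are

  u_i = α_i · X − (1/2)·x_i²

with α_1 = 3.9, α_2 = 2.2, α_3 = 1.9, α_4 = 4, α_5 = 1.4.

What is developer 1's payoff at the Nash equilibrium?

Developer i's FOC: ∂u_i/∂x_i = α_i − x_i = 0, so x_i* = α_i.
NE contributions = (3.9, 2.2, 1.9, 4, 1.4); X = 13.4.
u_1 = α_1·X − ½·(x_1)² = 3.9·13.4 − ½·3.9² = 44.655.

44.655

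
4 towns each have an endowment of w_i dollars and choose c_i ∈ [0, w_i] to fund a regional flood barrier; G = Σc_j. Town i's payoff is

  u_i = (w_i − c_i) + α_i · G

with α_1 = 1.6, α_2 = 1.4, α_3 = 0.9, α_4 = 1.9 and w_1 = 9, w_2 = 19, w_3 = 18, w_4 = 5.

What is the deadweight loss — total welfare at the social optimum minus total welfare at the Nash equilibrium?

∂u_i/∂c_i = α_i − 1, so town i contributes w_i if α_i > 1, else 0.
α_i > 1 for i ∈ {1, 2, 4}; NE contributions (9, 19, 0, 5), G = 33.
W^NE = Σw_i − G^NE + (Σα_i)·G^NE = 51 + 4.8·33 = 209.4.
Planner: ∂(Σu_j)/∂c_i = Σα_j − 1 = 4.8 > 0, so everyone contributes w_i; G^SO = 51, W^SO = 51 + 4.8·51 = 295.8.
Deadweight loss = 86.4.

86.4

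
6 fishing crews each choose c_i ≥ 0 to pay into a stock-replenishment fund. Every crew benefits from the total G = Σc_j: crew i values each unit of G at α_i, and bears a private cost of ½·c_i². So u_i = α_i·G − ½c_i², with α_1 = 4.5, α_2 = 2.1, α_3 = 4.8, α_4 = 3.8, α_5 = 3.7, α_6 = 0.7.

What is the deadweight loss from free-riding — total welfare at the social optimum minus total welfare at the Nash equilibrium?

Crew i's FOC: ∂u_i/∂c_i = α_i − c_i = 0, so c_i* = α_i.
NE contributions = (4.5, 2.1, 4.8, 3.8, 3.7, 0.7); G = 19.6.
W^NE = (Σα)·G − ½Σα_i² = 19.6² − ½·76.32 = 346.
Planner sets c_i = Σα_j = 19.6 for every i, so G^SO = 6·19.6 = 117.6.
W^SO = (Σα)·G^SO − ½·6·(Σα)² = (6/2)·19.6² = 1152.48.
Deadweight loss = W^SO − W^NE = 806.48.

806.48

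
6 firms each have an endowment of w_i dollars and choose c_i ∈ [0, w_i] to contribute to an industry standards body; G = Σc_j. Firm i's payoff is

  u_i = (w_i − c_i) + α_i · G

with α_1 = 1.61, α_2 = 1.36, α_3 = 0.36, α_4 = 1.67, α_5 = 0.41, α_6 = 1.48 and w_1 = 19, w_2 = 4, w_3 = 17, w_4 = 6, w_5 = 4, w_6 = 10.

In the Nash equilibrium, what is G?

∂u_i/∂c_i = α_i − 1, so firm i contributes w_i if α_i > 1, else 0.
α_i > 1 for i ∈ {1, 2, 4, 6}; NE contributions (19, 4, 0, 6, 0, 10), G = 39.

39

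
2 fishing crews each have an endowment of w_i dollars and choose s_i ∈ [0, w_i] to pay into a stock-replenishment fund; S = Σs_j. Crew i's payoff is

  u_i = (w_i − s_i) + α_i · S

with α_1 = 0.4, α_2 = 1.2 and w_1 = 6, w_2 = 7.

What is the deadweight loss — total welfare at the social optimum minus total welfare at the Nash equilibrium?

∂u_i/∂s_i = α_i − 1, so crew i contributes w_i if α_i > 1, else 0.
α_i > 1 for i ∈ {2}; NE contributions (0, 7), S = 7.
W^NE = Σw_i − S^NE + (Σα_i)·S^NE = 13 + 0.6·7 = 17.2.
Planner: ∂(Σu_j)/∂s_i = Σα_j − 1 = 0.6 > 0, so everyone contributes w_i; S^SO = 13, W^SO = 13 + 0.6·13 = 20.8.
Deadweight loss = 3.6.

3.6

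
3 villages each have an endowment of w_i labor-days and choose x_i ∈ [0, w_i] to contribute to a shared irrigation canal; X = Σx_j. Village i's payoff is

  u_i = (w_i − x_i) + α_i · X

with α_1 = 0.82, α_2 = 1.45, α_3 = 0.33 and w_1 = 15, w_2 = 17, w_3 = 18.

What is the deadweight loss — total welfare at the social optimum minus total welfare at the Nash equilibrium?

52.8

∂u_i/∂x_i = α_i − 1, so village i contributes w_i if α_i > 1, else 0.
α_i > 1 for i ∈ {2}; NE contributions (0, 17, 0), X = 17.
W^NE = Σw_i − X^NE + (Σα_i)·X^NE = 50 + 1.6·17 = 77.2.
Planner: ∂(Σu_j)/∂x_i = Σα_j − 1 = 1.6 > 0, so everyone contributes w_i; X^SO = 50, W^SO = 50 + 1.6·50 = 130.
Deadweight loss = 52.8.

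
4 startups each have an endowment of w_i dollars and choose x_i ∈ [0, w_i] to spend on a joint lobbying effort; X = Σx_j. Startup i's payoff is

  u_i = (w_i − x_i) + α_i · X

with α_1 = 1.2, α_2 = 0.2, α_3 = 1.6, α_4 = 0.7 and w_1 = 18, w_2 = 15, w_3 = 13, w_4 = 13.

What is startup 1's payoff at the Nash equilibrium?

∂u_i/∂x_i = α_i − 1, so startup i contributes w_i if α_i > 1, else 0.
α_i > 1 for i ∈ {1, 3}; NE contributions (18, 0, 13, 0), X = 31.
u_1 = (18 − 18) + 1.2·31 = 37.2.

37.2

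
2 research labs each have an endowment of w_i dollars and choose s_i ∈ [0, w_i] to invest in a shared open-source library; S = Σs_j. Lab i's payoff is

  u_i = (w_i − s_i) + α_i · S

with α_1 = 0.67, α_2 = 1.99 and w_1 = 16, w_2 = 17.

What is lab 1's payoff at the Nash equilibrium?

∂u_i/∂s_i = α_i − 1, so lab i contributes w_i if α_i > 1, else 0.
α_i > 1 for i ∈ {2}; NE contributions (0, 17), S = 17.
u_1 = (16 − 0) + 0.67·17 = 27.39.

27.39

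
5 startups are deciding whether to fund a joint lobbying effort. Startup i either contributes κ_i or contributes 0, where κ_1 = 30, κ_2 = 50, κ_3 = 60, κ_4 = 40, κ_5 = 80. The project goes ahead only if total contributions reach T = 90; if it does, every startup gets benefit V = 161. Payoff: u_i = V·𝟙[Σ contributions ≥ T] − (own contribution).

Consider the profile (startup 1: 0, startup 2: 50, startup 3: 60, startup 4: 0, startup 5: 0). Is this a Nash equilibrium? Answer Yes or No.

Yes

Total = 110 ≥ 90: provided.
Startup 1 (pledges 0, payoff 161): pledging 30 → total 140, payoff 131. No gain.
Startup 2 (pledges 50, payoff 111): dropping to 0 → total 60, payoff 0. No gain.
Startup 3 (pledges 60, payoff 101): dropping to 0 → total 50, payoff 0. No gain.
Startup 4 (pledges 0, payoff 161): pledging 40 → total 150, payoff 121. No gain.
Startup 5 (pledges 0, payoff 161): pledging 80 → total 190, payoff 81. No gain.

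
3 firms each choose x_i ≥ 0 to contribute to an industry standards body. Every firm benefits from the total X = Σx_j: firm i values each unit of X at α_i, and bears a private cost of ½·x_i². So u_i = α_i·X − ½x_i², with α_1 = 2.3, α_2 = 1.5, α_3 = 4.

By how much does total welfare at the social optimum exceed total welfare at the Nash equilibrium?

42.19

Firm i's FOC: ∂u_i/∂x_i = α_i − x_i = 0, so x_i* = α_i.
NE contributions = (2.3, 1.5, 4); X = 7.8.
W^NE = (Σα)·X − ½Σα_i² = 7.8² − ½·23.54 = 49.07.
Planner sets x_i = Σα_j = 7.8 for every i, so X^SO = 3·7.8 = 23.4.
W^SO = (Σα)·X^SO − ½·3·(Σα)² = (3/2)·7.8² = 91.26.
Deadweight loss = W^SO − W^NE = 42.19.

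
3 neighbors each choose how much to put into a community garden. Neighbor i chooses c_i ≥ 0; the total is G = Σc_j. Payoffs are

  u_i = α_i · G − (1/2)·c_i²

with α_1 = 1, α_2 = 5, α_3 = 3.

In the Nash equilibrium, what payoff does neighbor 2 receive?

Neighbor i's FOC: ∂u_i/∂c_i = α_i − c_i = 0, so c_i* = α_i.
NE contributions = (1, 5, 3); G = 9.
u_2 = α_2·G − ½·(c_2)² = 5·9 − ½·5² = 32.5.

32.5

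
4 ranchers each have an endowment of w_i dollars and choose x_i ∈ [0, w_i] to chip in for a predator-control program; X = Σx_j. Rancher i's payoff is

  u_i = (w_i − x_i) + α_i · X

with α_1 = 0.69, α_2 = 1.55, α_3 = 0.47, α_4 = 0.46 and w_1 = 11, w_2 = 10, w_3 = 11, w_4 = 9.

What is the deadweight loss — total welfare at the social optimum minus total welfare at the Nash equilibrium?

∂u_i/∂x_i = α_i − 1, so rancher i contributes w_i if α_i > 1, else 0.
α_i > 1 for i ∈ {2}; NE contributions (0, 10, 0, 0), X = 10.
W^NE = Σw_i − X^NE + (Σα_i)·X^NE = 41 + 2.17·10 = 62.7.
Planner: ∂(Σu_j)/∂x_i = Σα_j − 1 = 2.17 > 0, so everyone contributes w_i; X^SO = 41, W^SO = 41 + 2.17·41 = 129.97.
Deadweight loss = 67.27.

67.27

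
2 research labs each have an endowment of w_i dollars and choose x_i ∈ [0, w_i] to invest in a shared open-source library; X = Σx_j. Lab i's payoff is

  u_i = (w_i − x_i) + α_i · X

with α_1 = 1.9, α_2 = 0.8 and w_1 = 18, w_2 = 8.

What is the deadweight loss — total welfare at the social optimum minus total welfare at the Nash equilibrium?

13.6

∂u_i/∂x_i = α_i − 1, so lab i contributes w_i if α_i > 1, else 0.
α_i > 1 for i ∈ {1}; NE contributions (18, 0), X = 18.
W^NE = Σw_i − X^NE + (Σα_i)·X^NE = 26 + 1.7·18 = 56.6.
Planner: ∂(Σu_j)/∂x_i = Σα_j − 1 = 1.7 > 0, so everyone contributes w_i; X^SO = 26, W^SO = 26 + 1.7·26 = 70.2.
Deadweight loss = 13.6.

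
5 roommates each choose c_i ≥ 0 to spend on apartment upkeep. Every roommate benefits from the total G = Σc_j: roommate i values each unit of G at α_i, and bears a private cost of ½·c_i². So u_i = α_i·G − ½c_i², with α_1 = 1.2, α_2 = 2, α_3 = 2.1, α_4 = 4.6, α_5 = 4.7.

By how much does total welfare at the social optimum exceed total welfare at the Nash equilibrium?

346.29

Roommate i's FOC: ∂u_i/∂c_i = α_i − c_i = 0, so c_i* = α_i.
NE contributions = (1.2, 2, 2.1, 4.6, 4.7); G = 14.6.
W^NE = (Σα)·G − ½Σα_i² = 14.6² − ½·53.1 = 186.61.
Planner sets c_i = Σα_j = 14.6 for every i, so G^SO = 5·14.6 = 73.
W^SO = (Σα)·G^SO − ½·5·(Σα)² = (5/2)·14.6² = 532.9.
Deadweight loss = W^SO − W^NE = 346.29.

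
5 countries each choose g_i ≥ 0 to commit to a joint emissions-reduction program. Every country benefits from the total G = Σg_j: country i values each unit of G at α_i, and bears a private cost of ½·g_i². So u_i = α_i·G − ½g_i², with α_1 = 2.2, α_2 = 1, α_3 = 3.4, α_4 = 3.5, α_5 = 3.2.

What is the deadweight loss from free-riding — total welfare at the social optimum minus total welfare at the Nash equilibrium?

Country i's FOC: ∂u_i/∂g_i = α_i − g_i = 0, so g_i* = α_i.
NE contributions = (2.2, 1, 3.4, 3.5, 3.2); G = 13.3.
W^NE = (Σα)·G − ½Σα_i² = 13.3² − ½·39.89 = 156.945.
Planner sets g_i = Σα_j = 13.3 for every i, so G^SO = 5·13.3 = 66.5.
W^SO = (Σα)·G^SO − ½·5·(Σα)² = (5/2)·13.3² = 442.225.
Deadweight loss = W^SO − W^NE = 285.28.

285.28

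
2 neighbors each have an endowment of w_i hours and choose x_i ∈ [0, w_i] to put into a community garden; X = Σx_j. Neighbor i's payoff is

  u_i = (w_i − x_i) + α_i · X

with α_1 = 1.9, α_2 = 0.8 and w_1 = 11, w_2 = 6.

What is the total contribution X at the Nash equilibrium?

∂u_i/∂x_i = α_i − 1, so neighbor i contributes w_i if α_i > 1, else 0.
α_i > 1 for i ∈ {1}; NE contributions (11, 0), X = 11.

11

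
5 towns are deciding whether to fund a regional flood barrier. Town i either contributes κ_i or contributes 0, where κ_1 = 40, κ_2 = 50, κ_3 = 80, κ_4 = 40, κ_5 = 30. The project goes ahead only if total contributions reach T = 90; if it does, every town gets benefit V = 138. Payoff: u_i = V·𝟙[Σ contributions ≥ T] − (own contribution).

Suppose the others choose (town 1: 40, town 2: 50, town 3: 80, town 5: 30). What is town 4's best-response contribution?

Others' total = 200 ≥ 90; contributing adds cost 40 for no extra benefit.
Best response: 0.

0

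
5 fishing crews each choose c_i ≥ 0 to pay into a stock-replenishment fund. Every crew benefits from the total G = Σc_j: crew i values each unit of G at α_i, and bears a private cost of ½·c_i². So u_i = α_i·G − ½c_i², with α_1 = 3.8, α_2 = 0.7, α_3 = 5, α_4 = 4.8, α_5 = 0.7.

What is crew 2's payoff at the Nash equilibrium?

Crew i's FOC: ∂u_i/∂c_i = α_i − c_i = 0, so c_i* = α_i.
NE contributions = (3.8, 0.7, 5, 4.8, 0.7); G = 15.
u_2 = α_2·G − ½·(c_2)² = 0.7·15 − ½·0.7² = 10.255.

10.255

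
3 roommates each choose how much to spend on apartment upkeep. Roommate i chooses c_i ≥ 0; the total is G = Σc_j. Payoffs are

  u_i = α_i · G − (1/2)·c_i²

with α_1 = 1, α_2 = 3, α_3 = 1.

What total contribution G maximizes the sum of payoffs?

15

Planner FOC: ∂(Σu_j)/∂c_i = (Σα_j) − c_i = 0, so c_i^SO = Σα_j = 5 for every i; G^SO = 15.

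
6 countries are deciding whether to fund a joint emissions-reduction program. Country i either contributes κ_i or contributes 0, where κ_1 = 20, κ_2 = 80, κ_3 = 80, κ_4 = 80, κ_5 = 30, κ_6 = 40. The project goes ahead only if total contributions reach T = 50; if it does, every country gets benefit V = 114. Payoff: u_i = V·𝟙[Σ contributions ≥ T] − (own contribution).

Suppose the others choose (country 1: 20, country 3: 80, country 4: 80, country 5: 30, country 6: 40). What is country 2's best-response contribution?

0

Others' total = 250 ≥ 50; contributing adds cost 80 for no extra benefit.
Best response: 0.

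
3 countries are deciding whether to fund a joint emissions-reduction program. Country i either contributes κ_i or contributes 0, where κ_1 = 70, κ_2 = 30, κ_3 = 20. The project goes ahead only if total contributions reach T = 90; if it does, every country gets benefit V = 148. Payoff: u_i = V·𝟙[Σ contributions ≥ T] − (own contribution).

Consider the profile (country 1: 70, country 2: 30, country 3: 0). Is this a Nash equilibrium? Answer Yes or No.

Total = 100 ≥ 90: provided.
Country 1 (pledges 70, payoff 78): dropping to 0 → total 30, payoff 0. No gain.
Country 2 (pledges 30, payoff 118): dropping to 0 → total 70, payoff 0. No gain.
Country 3 (pledges 0, payoff 148): pledging 20 → total 120, payoff 128. No gain.

Yes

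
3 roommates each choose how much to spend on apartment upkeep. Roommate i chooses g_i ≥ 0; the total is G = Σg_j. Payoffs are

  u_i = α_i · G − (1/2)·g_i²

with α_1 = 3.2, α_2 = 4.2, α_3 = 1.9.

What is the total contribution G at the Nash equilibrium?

Roommate i's FOC: ∂u_i/∂g_i = α_i − g_i = 0, so g_i* = α_i.
NE contributions = (3.2, 4.2, 1.9); G = 9.3.

9.3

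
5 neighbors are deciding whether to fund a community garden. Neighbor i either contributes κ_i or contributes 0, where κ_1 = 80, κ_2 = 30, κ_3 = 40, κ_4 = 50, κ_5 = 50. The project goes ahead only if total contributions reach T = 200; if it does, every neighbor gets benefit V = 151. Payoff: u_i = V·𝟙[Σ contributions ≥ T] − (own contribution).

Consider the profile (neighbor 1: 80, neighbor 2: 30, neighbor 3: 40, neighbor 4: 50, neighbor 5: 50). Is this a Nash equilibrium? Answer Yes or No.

Total = 250 ≥ 200: provided.
Neighbor 1 (pledges 80, payoff 71): dropping to 0 → total 170, payoff 0. No gain.
Neighbor 2 (pledges 30, payoff 121): dropping to 0 → total 220, payoff 151. Profitable deviation.

No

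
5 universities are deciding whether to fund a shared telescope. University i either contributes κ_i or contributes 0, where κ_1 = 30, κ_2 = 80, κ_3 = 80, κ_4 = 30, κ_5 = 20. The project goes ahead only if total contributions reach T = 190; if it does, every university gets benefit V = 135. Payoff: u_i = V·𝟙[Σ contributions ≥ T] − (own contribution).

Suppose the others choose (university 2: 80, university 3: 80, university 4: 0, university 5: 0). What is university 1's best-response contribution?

30

Others' total = 160. Contributing 30 brings total to 190 ≥ 190: gain V − κ_1 = 105.
Best response: 30.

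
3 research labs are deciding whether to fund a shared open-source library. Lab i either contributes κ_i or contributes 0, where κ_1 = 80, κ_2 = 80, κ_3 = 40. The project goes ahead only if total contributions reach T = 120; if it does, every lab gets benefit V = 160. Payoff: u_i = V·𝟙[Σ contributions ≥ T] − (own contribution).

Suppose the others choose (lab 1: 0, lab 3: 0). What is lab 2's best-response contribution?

Others' total = 0. Even contributing 80 gives 80 < 120: no benefit either way.
Best response: 0.

0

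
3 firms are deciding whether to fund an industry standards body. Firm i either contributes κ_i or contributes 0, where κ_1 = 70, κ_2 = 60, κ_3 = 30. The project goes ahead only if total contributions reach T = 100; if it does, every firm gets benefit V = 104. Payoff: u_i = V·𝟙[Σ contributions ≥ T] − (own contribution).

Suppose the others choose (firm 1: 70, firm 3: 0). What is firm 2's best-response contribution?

Others' total = 70. Contributing 60 brings total to 130 ≥ 100: gain V − κ_2 = 44.
Best response: 60.

60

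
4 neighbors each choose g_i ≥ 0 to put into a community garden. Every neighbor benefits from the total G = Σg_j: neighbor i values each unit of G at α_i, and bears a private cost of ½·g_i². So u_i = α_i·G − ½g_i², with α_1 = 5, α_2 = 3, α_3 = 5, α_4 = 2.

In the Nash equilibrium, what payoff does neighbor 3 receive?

62.5

Neighbor i's FOC: ∂u_i/∂g_i = α_i − g_i = 0, so g_i* = α_i.
NE contributions = (5, 3, 5, 2); G = 15.
u_3 = α_3·G − ½·(g_3)² = 5·15 − ½·5² = 62.5.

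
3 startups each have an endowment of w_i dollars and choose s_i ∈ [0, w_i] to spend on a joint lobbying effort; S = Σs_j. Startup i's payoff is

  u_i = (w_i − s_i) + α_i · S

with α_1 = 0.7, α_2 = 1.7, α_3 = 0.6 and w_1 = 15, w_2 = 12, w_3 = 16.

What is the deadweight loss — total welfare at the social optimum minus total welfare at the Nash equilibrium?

62

∂u_i/∂s_i = α_i − 1, so startup i contributes w_i if α_i > 1, else 0.
α_i > 1 for i ∈ {2}; NE contributions (0, 12, 0), S = 12.
W^NE = Σw_i − S^NE + (Σα_i)·S^NE = 43 + 2·12 = 67.
Planner: ∂(Σu_j)/∂s_i = Σα_j − 1 = 2 > 0, so everyone contributes w_i; S^SO = 43, W^SO = 43 + 2·43 = 129.
Deadweight loss = 62.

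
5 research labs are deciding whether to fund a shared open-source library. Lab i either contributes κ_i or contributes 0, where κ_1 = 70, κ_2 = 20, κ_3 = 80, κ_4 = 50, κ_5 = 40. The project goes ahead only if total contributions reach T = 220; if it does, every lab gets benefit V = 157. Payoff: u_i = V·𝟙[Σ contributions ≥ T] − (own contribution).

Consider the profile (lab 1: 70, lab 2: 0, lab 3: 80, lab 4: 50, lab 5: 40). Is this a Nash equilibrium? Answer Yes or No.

Yes

Total = 240 ≥ 220: provided.
Lab 1 (pledges 70, payoff 87): dropping to 0 → total 170, payoff 0. No gain.
Lab 2 (pledges 0, payoff 157): pledging 20 → total 260, payoff 137. No gain.
Lab 3 (pledges 80, payoff 77): dropping to 0 → total 160, payoff 0. No gain.
Lab 4 (pledges 50, payoff 107): dropping to 0 → total 190, payoff 0. No gain.
Lab 5 (pledges 40, payoff 117): dropping to 0 → total 200, payoff 0. No gain.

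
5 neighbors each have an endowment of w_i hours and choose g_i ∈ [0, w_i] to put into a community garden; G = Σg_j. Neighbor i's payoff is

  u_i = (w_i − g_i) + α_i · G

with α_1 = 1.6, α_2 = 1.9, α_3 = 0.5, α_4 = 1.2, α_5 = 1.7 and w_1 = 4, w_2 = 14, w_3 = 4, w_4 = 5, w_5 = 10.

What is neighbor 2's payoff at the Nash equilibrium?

∂u_i/∂g_i = α_i − 1, so neighbor i contributes w_i if α_i > 1, else 0.
α_i > 1 for i ∈ {1, 2, 4, 5}; NE contributions (4, 14, 0, 5, 10), G = 33.
u_2 = (14 − 14) + 1.9·33 = 62.7.

62.7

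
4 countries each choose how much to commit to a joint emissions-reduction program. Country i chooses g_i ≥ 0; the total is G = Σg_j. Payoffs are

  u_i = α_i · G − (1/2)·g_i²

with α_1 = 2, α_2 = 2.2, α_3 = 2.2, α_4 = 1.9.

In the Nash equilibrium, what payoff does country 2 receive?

Country i's FOC: ∂u_i/∂g_i = α_i − g_i = 0, so g_i* = α_i.
NE contributions = (2, 2.2, 2.2, 1.9); G = 8.3.
u_2 = α_2·G − ½·(g_2)² = 2.2·8.3 − ½·2.2² = 15.84.

15.84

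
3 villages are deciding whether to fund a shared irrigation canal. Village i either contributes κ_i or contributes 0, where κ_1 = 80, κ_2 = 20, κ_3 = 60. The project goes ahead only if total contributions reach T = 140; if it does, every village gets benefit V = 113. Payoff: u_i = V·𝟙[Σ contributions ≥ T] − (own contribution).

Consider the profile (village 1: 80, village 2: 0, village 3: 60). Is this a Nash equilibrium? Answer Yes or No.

Yes

Total = 140 ≥ 140: provided.
Village 1 (pledges 80, payoff 33): dropping to 0 → total 60, payoff 0. No gain.
Village 2 (pledges 0, payoff 113): pledging 20 → total 160, payoff 93. No gain.
Village 3 (pledges 60, payoff 53): dropping to 0 → total 80, payoff 0. No gain.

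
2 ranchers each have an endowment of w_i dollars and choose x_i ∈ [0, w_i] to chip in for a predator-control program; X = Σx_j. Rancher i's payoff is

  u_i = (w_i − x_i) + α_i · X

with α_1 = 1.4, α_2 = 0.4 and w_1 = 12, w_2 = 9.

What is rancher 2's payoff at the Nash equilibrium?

13.8

∂u_i/∂x_i = α_i − 1, so rancher i contributes w_i if α_i > 1, else 0.
α_i > 1 for i ∈ {1}; NE contributions (12, 0), X = 12.
u_2 = (9 − 0) + 0.4·12 = 13.8.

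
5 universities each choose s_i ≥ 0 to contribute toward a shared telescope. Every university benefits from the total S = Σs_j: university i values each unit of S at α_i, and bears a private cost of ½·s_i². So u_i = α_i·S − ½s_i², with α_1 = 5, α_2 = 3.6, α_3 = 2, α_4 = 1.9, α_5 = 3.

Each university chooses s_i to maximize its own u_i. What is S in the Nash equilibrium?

University i's FOC: ∂u_i/∂s_i = α_i − s_i = 0, so s_i* = α_i.
NE contributions = (5, 3.6, 2, 1.9, 3); S = 15.5.

15.5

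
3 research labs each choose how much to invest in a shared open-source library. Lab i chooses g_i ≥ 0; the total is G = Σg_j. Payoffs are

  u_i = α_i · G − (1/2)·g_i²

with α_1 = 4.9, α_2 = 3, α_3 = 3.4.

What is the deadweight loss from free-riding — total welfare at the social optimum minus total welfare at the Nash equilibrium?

Lab i's FOC: ∂u_i/∂g_i = α_i − g_i = 0, so g_i* = α_i.
NE contributions = (4.9, 3, 3.4); G = 11.3.
W^NE = (Σα)·G − ½Σα_i² = 11.3² − ½·44.57 = 105.405.
Planner sets g_i = Σα_j = 11.3 for every i, so G^SO = 3·11.3 = 33.9.
W^SO = (Σα)·G^SO − ½·3·(Σα)² = (3/2)·11.3² = 191.535.
Deadweight loss = W^SO − W^NE = 86.13.

86.13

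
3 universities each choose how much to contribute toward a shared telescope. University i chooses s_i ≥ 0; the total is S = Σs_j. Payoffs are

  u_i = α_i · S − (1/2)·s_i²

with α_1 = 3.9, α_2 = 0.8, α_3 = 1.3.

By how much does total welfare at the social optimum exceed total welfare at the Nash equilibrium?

University i's FOC: ∂u_i/∂s_i = α_i − s_i = 0, so s_i* = α_i.
NE contributions = (3.9, 0.8, 1.3); S = 6.
W^NE = (Σα)·S − ½Σα_i² = 6² − ½·17.54 = 27.23.
Planner sets s_i = Σα_j = 6 for every i, so S^SO = 3·6 = 18.
W^SO = (Σα)·S^SO − ½·3·(Σα)² = (3/2)·6² = 54.
Deadweight loss = W^SO − W^NE = 26.77.

26.77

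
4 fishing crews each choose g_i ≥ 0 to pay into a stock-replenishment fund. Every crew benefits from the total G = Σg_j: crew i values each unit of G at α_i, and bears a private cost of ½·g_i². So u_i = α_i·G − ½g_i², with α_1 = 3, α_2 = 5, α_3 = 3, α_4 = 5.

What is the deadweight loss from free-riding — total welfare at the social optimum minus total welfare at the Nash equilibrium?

Crew i's FOC: ∂u_i/∂g_i = α_i − g_i = 0, so g_i* = α_i.
NE contributions = (3, 5, 3, 5); G = 16.
W^NE = (Σα)·G − ½Σα_i² = 16² − ½·68 = 222.
Planner sets g_i = Σα_j = 16 for every i, so G^SO = 4·16 = 64.
W^SO = (Σα)·G^SO − ½·4·(Σα)² = (4/2)·16² = 512.
Deadweight loss = W^SO − W^NE = 290.

290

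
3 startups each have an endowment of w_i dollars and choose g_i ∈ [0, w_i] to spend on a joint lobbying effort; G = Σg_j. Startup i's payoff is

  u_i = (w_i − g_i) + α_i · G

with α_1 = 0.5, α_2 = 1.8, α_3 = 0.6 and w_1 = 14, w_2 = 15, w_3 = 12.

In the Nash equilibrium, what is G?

∂u_i/∂g_i = α_i − 1, so startup i contributes w_i if α_i > 1, else 0.
α_i > 1 for i ∈ {2}; NE contributions (0, 15, 0), G = 15.

15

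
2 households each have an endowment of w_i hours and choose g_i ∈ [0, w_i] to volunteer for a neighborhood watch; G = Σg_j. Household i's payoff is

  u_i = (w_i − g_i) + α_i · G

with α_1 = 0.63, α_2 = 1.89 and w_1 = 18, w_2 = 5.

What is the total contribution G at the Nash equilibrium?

5

∂u_i/∂g_i = α_i − 1, so household i contributes w_i if α_i > 1, else 0.
α_i > 1 for i ∈ {2}; NE contributions (0, 5), G = 5.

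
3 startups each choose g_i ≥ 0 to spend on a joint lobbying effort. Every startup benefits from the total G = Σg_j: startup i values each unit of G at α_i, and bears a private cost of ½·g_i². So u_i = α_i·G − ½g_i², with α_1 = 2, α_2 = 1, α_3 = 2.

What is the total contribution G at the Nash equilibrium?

5

Startup i's FOC: ∂u_i/∂g_i = α_i − g_i = 0, so g_i* = α_i.
NE contributions = (2, 1, 2); G = 5.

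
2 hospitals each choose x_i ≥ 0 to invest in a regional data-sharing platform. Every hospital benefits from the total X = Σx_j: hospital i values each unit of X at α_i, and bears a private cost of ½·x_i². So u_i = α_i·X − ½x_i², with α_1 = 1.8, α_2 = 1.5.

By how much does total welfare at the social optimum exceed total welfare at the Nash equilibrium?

Hospital i's FOC: ∂u_i/∂x_i = α_i − x_i = 0, so x_i* = α_i.
NE contributions = (1.8, 1.5); X = 3.3.
W^NE = (Σα)·X − ½Σα_i² = 3.3² − ½·5.49 = 8.145.
Planner sets x_i = Σα_j = 3.3 for every i, so X^SO = 2·3.3 = 6.6.
W^SO = (Σα)·X^SO − ½·2·(Σα)² = (2/2)·3.3² = 10.89.
Deadweight loss = W^SO − W^NE = 2.745.

2.745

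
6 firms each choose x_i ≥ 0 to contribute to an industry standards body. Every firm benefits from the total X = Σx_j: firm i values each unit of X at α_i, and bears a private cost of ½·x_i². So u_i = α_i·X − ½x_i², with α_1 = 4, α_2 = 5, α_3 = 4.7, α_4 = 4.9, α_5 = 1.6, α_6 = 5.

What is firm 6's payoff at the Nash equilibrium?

Firm i's FOC: ∂u_i/∂x_i = α_i − x_i = 0, so x_i* = α_i.
NE contributions = (4, 5, 4.7, 4.9, 1.6, 5); X = 25.2.
u_6 = α_6·X − ½·(x_6)² = 5·25.2 − ½·5² = 113.5.

113.5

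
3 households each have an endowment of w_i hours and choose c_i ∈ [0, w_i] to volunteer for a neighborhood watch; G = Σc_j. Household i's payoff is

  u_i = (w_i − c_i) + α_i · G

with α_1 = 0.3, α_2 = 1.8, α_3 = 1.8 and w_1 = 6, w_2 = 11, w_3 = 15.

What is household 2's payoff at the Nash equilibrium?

∂u_i/∂c_i = α_i − 1, so household i contributes w_i if α_i > 1, else 0.
α_i > 1 for i ∈ {2, 3}; NE contributions (0, 11, 15), G = 26.
u_2 = (11 − 11) + 1.8·26 = 46.8.

46.8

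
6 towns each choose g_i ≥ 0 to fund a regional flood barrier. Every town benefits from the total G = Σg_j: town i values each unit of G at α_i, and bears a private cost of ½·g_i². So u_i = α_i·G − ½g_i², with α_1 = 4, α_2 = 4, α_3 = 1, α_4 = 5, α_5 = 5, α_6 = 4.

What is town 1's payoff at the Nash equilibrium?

Town i's FOC: ∂u_i/∂g_i = α_i − g_i = 0, so g_i* = α_i.
NE contributions = (4, 4, 1, 5, 5, 4); G = 23.
u_1 = α_1·G − ½·(g_1)² = 4·23 − ½·4² = 84.

84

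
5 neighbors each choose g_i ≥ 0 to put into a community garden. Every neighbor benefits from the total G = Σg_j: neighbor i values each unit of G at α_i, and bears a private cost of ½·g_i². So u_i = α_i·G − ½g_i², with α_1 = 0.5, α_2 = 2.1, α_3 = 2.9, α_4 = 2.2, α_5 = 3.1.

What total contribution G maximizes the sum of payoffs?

Planner FOC: ∂(Σu_j)/∂g_i = (Σα_j) − g_i = 0, so g_i^SO = Σα_j = 10.8 for every i; G^SO = 54.

54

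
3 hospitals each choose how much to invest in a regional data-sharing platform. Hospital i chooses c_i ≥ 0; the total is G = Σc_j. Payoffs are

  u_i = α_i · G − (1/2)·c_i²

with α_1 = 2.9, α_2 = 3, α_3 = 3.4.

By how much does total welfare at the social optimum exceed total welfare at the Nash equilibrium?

Hospital i's FOC: ∂u_i/∂c_i = α_i − c_i = 0, so c_i* = α_i.
NE contributions = (2.9, 3, 3.4); G = 9.3.
W^NE = (Σα)·G − ½Σα_i² = 9.3² − ½·28.97 = 72.005.
Planner sets c_i = Σα_j = 9.3 for every i, so G^SO = 3·9.3 = 27.9.
W^SO = (Σα)·G^SO − ½·3·(Σα)² = (3/2)·9.3² = 129.735.
Deadweight loss = W^SO − W^NE = 57.73.

57.73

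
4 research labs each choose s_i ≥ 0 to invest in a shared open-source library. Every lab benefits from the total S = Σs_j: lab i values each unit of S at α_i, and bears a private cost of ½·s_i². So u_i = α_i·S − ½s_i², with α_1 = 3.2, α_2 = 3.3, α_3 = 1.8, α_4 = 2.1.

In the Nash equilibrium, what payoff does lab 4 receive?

19.635

Lab i's FOC: ∂u_i/∂s_i = α_i − s_i = 0, so s_i* = α_i.
NE contributions = (3.2, 3.3, 1.8, 2.1); S = 10.4.
u_4 = α_4·S − ½·(s_4)² = 2.1·10.4 − ½·2.1² = 19.635.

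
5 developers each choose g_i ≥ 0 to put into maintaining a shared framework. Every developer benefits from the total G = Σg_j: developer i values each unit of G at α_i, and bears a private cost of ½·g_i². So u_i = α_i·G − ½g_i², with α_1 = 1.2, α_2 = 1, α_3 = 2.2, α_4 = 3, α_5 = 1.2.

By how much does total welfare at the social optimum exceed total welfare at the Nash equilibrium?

Developer i's FOC: ∂u_i/∂g_i = α_i − g_i = 0, so g_i* = α_i.
NE contributions = (1.2, 1, 2.2, 3, 1.2); G = 8.6.
W^NE = (Σα)·G − ½Σα_i² = 8.6² − ½·17.72 = 65.1.
Planner sets g_i = Σα_j = 8.6 for every i, so G^SO = 5·8.6 = 43.
W^SO = (Σα)·G^SO − ½·5·(Σα)² = (5/2)·8.6² = 184.9.
Deadweight loss = W^SO − W^NE = 119.8.

119.8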